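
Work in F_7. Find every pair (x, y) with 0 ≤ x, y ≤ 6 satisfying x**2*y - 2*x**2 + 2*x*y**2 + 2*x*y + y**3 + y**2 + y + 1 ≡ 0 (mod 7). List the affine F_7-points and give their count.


Affine F_7-points: {(0, 6), (1, 1), (2, 0), (3, 1), (4, 2), (5, 0)}; count = 6.

For each of the 49 pairs (x, y) ∈ F_7², evaluate f(x, y) mod 7. Record the zeros.
  x = 0: [0↦1, 1↦4, 2↦1, 3↦5, 4↦1, 5↦2, 6↦0]  zeros at y ∈ {6}
  x = 1: [0↦6, 1↦0, 2↦6, 3↦2, 4↦1, 5↦2, 6↦4]  zeros at y ∈ {1}
  x = 2: [0↦0, 1↦1, 2↦4, 3↦1, 4↦5, 5↦1, 6↦2]  zeros at y ∈ {0}
  x = 3: [0↦4, 1↦0, 2↦2, 3↦2, 4↦6, 5↦6, 6↦1]  zeros at y ∈ {1}
  x = 4: [0↦4, 1↦4, 2↦0, 3↦5, 4↦4, 5↦3, 6↦1]  zeros at y ∈ {2}
  x = 5: [0↦0, 1↦6, 2↦5, 3↦3, 4↦6, 5↦6, 6↦2]  zeros at y ∈ {0}
  x = 6: [0↦6, 1↦6, 2↦3, 3↦3, 4↦5, 5↦1, 6↦4]  zeros at y ∈ ∅
Collecting zeros: affine points = {(0, 6), (1, 1), (2, 0), (3, 1), (4, 2), (5, 0)}.
Total count |C(F_7)_aff| = 6.


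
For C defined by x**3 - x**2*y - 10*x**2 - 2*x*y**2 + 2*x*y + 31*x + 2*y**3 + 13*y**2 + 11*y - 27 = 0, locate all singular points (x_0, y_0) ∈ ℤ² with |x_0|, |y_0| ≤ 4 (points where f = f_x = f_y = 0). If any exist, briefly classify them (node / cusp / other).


Singular points: {(3, -1)}; classification: cusp.

Compute partial derivatives:
  f_x = 3*x**2 - 2*x*y - 20*x - 2*y**2 + 2*y + 31.
  f_y = -x**2 - 4*x*y + 2*x + 6*y**2 + 26*y + 11.
Scan x_0 ∈ {−4, ..., 4}. For each x_0, f_y(x_0, y) is a polynomial in y; find its integer roots y ∈ {−4, ..., 4}, then test f_x and f at those candidates.
  x = -4: f_y(-4, y) = 6*y**2 + 42*y - 13; no integer root y with |y| ≤ 4.
  x = -3: f_y(-3, y) = 6*y**2 + 38*y - 4; no integer root y with |y| ≤ 4.
  x = -2: f_y(-2, y) = 6*y**2 + 34*y + 3; no integer root y with |y| ≤ 4.
  x = -1: f_y(-1, y) = 6*y**2 + 30*y + 8; no integer root y with |y| ≤ 4.
  x = 0: f_y(0, y) = 6*y**2 + 26*y + 11; no integer root y with |y| ≤ 4.
  x = 1: f_y(1, y) = 6*y**2 + 22*y + 12; vanishes at y ∈ {-3}. (1, -3): f_x = -4 ≠ 0.
  x = 2: f_y(2, y) = 6*y**2 + 18*y + 11; no integer root y with |y| ≤ 4.
  x = 3: f_y(3, y) = 6*y**2 + 14*y + 8; vanishes at y ∈ {-1}. (3, -1): f_x = 0, f = 0 — SINGULAR.
  x = 4: f_y(4, y) = 6*y**2 + 10*y + 3; no integer root y with |y| ≤ 4.
Only singular point on the grid: (3, -1).
Classify: substitute x = 3 + u, y = -1 + v and expand: f = u**3 - u**2*v - 2*u*v**2 + 2*v**3 + v**2.
No constant or linear terms (consistent with a singular point). Quadratic part: v**2. Cubic part: u**3 - u**2*v - 2*u*v**2 + 2*v**3.
The quadratic part v**2 is a perfect square, so there is a single (double) tangent line v = 0, i.e. y = -1. Restricting the cubic part to that line (v = 0) leaves u**3 ≠ 0, so f is not divisible by v and the branch is v² ≈ -u**3 to lowest order — this is a cusp.
Classification: cusp.


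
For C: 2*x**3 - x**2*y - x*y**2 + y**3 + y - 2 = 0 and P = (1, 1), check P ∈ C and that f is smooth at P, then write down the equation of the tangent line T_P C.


Tangent line at P: 3*x + y - 4 = 0.

Step 1: f(1, 1) = 0, so P lies on C.
Step 2: partial derivatives
  f_x(x, y) = 6*x**2 - 2*x*y - y**2, f_y(x, y) = -x**2 - 2*x*y + 3*y**2 + 1.
  f_x(P) = 3, f_y(P) = 1 (gradient nonzero, so P is smooth).
Step 3: tangent line at P: 3·(x − 1) + 1·(y − 1) = 0.
Expanding: 3*x + y - 4 = 0.


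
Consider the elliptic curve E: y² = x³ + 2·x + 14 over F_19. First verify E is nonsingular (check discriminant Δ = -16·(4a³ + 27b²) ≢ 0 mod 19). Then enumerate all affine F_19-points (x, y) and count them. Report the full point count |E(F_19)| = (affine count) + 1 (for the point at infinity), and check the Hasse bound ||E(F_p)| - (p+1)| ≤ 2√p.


Affine points = {(1, 6), (1, 13), (2, 8), (2, 11), (3, 3), (3, 16), (5, 4), (5, 15), (9, 1), (9, 18), (16, 0), (18, 7), (18, 12)}; affine count = 13; |E(F_19)| = 14.

Discriminant check: Δ ∝ 4a³ + 27b² = 4·2³ + 27·14² = 4·8 + 27·196 ≡ 4 (mod 19). Nonzero ⇒ E is nonsingular.
For each x ∈ F_19, compute rhs = x³ + 2·x + 14 mod 19, then count y ∈ F_19 with y² ≡ rhs.
  x = 0: rhs = 14, matching y values: none (0 points).
  x = 1: rhs = 17, matching y values: 6, 13 (2 points).
  x = 2: rhs = 7, matching y values: 8, 11 (2 points).
  x = 3: rhs = 9, matching y values: 3, 16 (2 points).
  x = 4: rhs = 10, matching y values: none (0 points).
  x = 5: rhs = 16, matching y values: 4, 15 (2 points).
  x = 6: rhs = 14, matching y values: none (0 points).
  x = 7: rhs = 10, matching y values: none (0 points).
  x = 8: rhs = 10, matching y values: none (0 points).
  x = 9: rhs = 1, matching y values: 1, 18 (2 points).
  x = 10: rhs = 8, matching y values: none (0 points).
  x = 11: rhs = 18, matching y values: none (0 points).
  x = 12: rhs = 18, matching y values: none (0 points).
  x = 13: rhs = 14, matching y values: none (0 points).
  x = 14: rhs = 12, matching y values: none (0 points).
  x = 15: rhs = 18, matching y values: none (0 points).
  x = 16: rhs = 0, matching y values: 0 (1 points).
  x = 17: rhs = 2, matching y values: none (0 points).
  x = 18: rhs = 11, matching y values: 7, 12 (2 points).
Total affine count: 13.
Full point count |E(F_19)| = 13 + 1 = 14.
Hasse bound: |14 − (19+1)| = |-6| = 6 ≤ 2√19 ≈ 8.7178 ✓.


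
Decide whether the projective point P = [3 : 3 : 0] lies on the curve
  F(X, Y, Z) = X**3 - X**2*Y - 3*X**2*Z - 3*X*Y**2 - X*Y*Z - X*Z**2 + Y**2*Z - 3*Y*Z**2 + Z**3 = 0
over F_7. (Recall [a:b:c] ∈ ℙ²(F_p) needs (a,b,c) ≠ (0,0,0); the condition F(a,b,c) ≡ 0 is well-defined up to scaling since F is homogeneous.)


F(3,3,0) ≡ 3 (mod 7); P is NOT on the curve.

Evaluate F(3, 3, 0) term-by-term (mod 7).
  X**3 ↦ 1·27·1·1 = 27
  -X**2*Y ↦ -1·9·3·1 = -27
  -3*X**2*Z ↦ -3·9·1·0 = 0
  -3*X*Y**2 ↦ -3·3·9·1 = -81
  -X*Y*Z ↦ -1·3·3·0 = 0
  -X*Z**2 ↦ -1·3·1·0 = 0
  Y**2*Z ↦ 1·1·9·0 = 0
  -3*Y*Z**2 ↦ -3·1·3·0 = 0
  Z**3 ↦ 1·1·1·0 = 0
Sum: F(3, 3, 0) = (27) + (-27) + (0) + (-81) + (0) + (0) + (0) + (0) + (0) = -81.
Reducing mod 7: -81 ≡ 3 (mod 7).
Since F(a, b, c) ≡ 3 ≠ 0 (mod 7), P does NOT lie on the curve.


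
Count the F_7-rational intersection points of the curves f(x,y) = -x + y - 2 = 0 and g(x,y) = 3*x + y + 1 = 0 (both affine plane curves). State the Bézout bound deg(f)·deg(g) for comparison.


Common zeros: {(1, 3)}; count = 1; Bézout bound = 1.

deg(f) = 1, deg(g) = 1, so Bézout bound = 1.
Scan x ∈ F_7. For each x, list the y ∈ F_7 with f(x, y) ≡ 0 and those with g(x, y) ≡ 0 (mod 7); the common zeros in that column are the intersection.
  x = 0: f ≡ 0 at y ∈ {2}; g ≡ 0 at y ∈ {6}; common: ∅.
  x = 1: f ≡ 0 at y ∈ {3}; g ≡ 0 at y ∈ {3}; common: {3}.
  x = 2: f ≡ 0 at y ∈ {4}; g ≡ 0 at y ∈ {0}; common: ∅.
  x = 3: f ≡ 0 at y ∈ {5}; g ≡ 0 at y ∈ {4}; common: ∅.
  x = 4: f ≡ 0 at y ∈ {6}; g ≡ 0 at y ∈ {1}; common: ∅.
  x = 5: f ≡ 0 at y ∈ {0}; g ≡ 0 at y ∈ {5}; common: ∅.
  x = 6: f ≡ 0 at y ∈ {1}; g ≡ 0 at y ∈ {2}; common: ∅.
Collecting: common zeros = {(1, 3)}, so the count is 1.
Comparison with the Bézout bound: 1 ≤ 1 = deg(f)·deg(g), as expected for curves with no common component (the bound is attained).


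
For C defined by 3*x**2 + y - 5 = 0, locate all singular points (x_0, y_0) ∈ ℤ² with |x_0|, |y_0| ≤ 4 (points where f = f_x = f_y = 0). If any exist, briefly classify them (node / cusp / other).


No singular points in the scanned grid; C is smooth there.

Compute partial derivatives:
  f_x = 6*x.
  f_y = 1.
f_y = 1 is a nonzero constant, so f_y never vanishes: no point (x, y) can satisfy f = f_x = f_y = 0. In particular no (x, y) ∈ {−4, ..., 4}² is singular; the curve is smooth.


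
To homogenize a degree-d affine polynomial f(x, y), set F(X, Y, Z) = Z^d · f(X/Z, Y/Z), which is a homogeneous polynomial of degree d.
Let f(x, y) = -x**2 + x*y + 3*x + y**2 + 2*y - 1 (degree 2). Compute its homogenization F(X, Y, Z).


F(X, Y, Z) = -X**2 + X*Y + 3*X*Z + Y**2 + 2*Y*Z - Z**2

deg(f) = 2.
Substitute x = X/Z, y = Y/Z into f, then multiply by Z^2.
  monomial -1·x^2·y^0 ↦ -1·X^2·Y^0·Z^0.
  monomial 1·x^1·y^1 ↦ 1·X^1·Y^1·Z^0.
  monomial 3·x^1·y^0 ↦ 3·X^1·Y^0·Z^1.
  monomial 1·x^0·y^2 ↦ 1·X^0·Y^2·Z^0.
  monomial 2·x^0·y^1 ↦ 2·X^0·Y^1·Z^1.
  monomial -1·x^0·y^0 ↦ -1·X^0·Y^0·Z^2.
Collecting: F(X, Y, Z) = -X**2 + X*Y + 3*X*Z + Y**2 + 2*Y*Z - Z**2.


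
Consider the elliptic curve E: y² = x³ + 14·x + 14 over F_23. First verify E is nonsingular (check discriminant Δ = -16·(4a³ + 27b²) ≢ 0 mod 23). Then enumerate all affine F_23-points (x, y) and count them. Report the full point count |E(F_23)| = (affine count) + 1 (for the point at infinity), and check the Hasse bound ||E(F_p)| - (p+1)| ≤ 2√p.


Affine points = {(1, 11), (1, 12), (2, 2), (2, 21), (5, 5), (5, 18), (7, 8), (7, 15), (9, 8), (9, 15), (10, 2), (10, 21), (11, 2), (11, 21), (12, 1), (12, 22), (13, 1), (13, 22), (17, 6), (17, 17), (18, 7), (18, 16), (19, 3), (19, 20), (21, 1), (21, 22)}; affine count = 26; |E(F_23)| = 27.

Discriminant check: Δ ∝ 4a³ + 27b² = 4·14³ + 27·14² = 4·2744 + 27·196 ≡ 7 (mod 23). Nonzero ⇒ E is nonsingular.
For each x ∈ F_23, compute rhs = x³ + 14·x + 14 mod 23, then count y ∈ F_23 with y² ≡ rhs.
  x = 0: rhs = 14, matching y values: none (0 points).
  x = 1: rhs = 6, matching y values: 11, 12 (2 points).
  x = 2: rhs = 4, matching y values: 2, 21 (2 points).
  x = 3: rhs = 14, matching y values: none (0 points).
  x = 4: rhs = 19, matching y values: none (0 points).
  x = 5: rhs = 2, matching y values: 5, 18 (2 points).
  x = 6: rhs = 15, matching y values: none (0 points).
  x = 7: rhs = 18, matching y values: 8, 15 (2 points).
  x = 8: rhs = 17, matching y values: none (0 points).
  x = 9: rhs = 18, matching y values: 8, 15 (2 points).
  x = 10: rhs = 4, matching y values: 2, 21 (2 points).
  x = 11: rhs = 4, matching y values: 2, 21 (2 points).
  x = 12: rhs = 1, matching y values: 1, 22 (2 points).
  x = 13: rhs = 1, matching y values: 1, 22 (2 points).
  x = 14: rhs = 10, matching y values: none (0 points).
  x = 15: rhs = 11, matching y values: none (0 points).
  x = 16: rhs = 10, matching y values: none (0 points).
  x = 17: rhs = 13, matching y values: 6, 17 (2 points).
  x = 18: rhs = 3, matching y values: 7, 16 (2 points).
  x = 19: rhs = 9, matching y values: 3, 20 (2 points).
  x = 20: rhs = 14, matching y values: none (0 points).
  x = 21: rhs = 1, matching y values: 1, 22 (2 points).
  x = 22: rhs = 22, matching y values: none (0 points).
Total affine count: 26.
Full point count |E(F_23)| = 26 + 1 = 27.
Hasse bound: |27 − (23+1)| = |3| = 3 ≤ 2√23 ≈ 9.5917 ✓.


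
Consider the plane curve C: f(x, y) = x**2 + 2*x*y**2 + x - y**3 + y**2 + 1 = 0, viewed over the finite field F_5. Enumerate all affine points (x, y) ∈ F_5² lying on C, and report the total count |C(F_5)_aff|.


Affine F_5-points: {(1, 1), (2, 3), (4, 3)}; count = 3.

For each of the 25 pairs (x, y) ∈ F_5², evaluate f(x, y) mod 5. Record the zeros.
  x = 0: [0↦1, 1↦1, 2↦2, 3↦3, 4↦3]  zeros at y ∈ ∅
  x = 1: [0↦3, 1↦0, 2↦2, 3↦3, 4↦2]  zeros at y ∈ {1}
  x = 2: [0↦2, 1↦1, 2↦4, 3↦0, 4↦3]  zeros at y ∈ {3}
  x = 3: [0↦3, 1↦4, 2↦3, 3↦4, 4↦1]  zeros at y ∈ ∅
  x = 4: [0↦1, 1↦4, 2↦4, 3↦0, 4↦1]  zeros at y ∈ {3}
Collecting zeros: affine points = {(1, 1), (2, 3), (4, 3)}.
Total count |C(F_5)_aff| = 3.


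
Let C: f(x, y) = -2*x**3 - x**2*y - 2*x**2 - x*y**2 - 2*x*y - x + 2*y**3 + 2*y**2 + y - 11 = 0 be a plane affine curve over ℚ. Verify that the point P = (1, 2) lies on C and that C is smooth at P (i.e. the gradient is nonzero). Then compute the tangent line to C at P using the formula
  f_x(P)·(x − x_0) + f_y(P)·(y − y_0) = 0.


Tangent line at P: -23*x + 26*y - 29 = 0.

Step 1: f(1, 2) = 0, so P lies on C.
Step 2: partial derivatives
  f_x(x, y) = -6*x**2 - 2*x*y - 4*x - y**2 - 2*y - 1, f_y(x, y) = -x**2 - 2*x*y - 2*x + 6*y**2 + 4*y + 1.
  f_x(P) = -23, f_y(P) = 26 (gradient nonzero, so P is smooth).
Step 3: tangent line at P: -23·(x − 1) + 26·(y − 2) = 0.
Expanding: -23*x + 26*y - 29 = 0.


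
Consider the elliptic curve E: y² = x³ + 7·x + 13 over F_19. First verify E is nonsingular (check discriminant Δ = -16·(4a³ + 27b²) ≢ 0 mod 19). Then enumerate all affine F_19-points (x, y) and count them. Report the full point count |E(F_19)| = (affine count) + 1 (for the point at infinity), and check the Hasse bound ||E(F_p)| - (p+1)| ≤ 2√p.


Affine points = {(2, 4), (2, 15), (3, 2), (3, 17), (6, 9), (6, 10), (7, 5), (7, 14), (8, 7), (8, 12), (9, 8), (9, 11), (10, 0), (12, 1), (12, 18), (14, 9), (14, 10), (15, 4), (15, 15), (18, 9), (18, 10)}; affine count = 21; |E(F_19)| = 22.

Discriminant check: Δ ∝ 4a³ + 27b² = 4·7³ + 27·13² = 4·343 + 27·169 ≡ 7 (mod 19). Nonzero ⇒ E is nonsingular.
For each x ∈ F_19, compute rhs = x³ + 7·x + 13 mod 19, then count y ∈ F_19 with y² ≡ rhs.
  x = 0: rhs = 13, matching y values: none (0 points).
  x = 1: rhs = 2, matching y values: none (0 points).
  x = 2: rhs = 16, matching y values: 4, 15 (2 points).
  x = 3: rhs = 4, matching y values: 2, 17 (2 points).
  x = 4: rhs = 10, matching y values: none (0 points).
  x = 5: rhs = 2, matching y values: none (0 points).
  x = 6: rhs = 5, matching y values: 9, 10 (2 points).
  x = 7: rhs = 6, matching y values: 5, 14 (2 points).
  x = 8: rhs = 11, matching y values: 7, 12 (2 points).
  x = 9: rhs = 7, matching y values: 8, 11 (2 points).
  x = 10: rhs = 0, matching y values: 0 (1 points).
  x = 11: rhs = 15, matching y values: none (0 points).
  x = 12: rhs = 1, matching y values: 1, 18 (2 points).
  x = 13: rhs = 2, matching y values: none (0 points).
  x = 14: rhs = 5, matching y values: 9, 10 (2 points).
  x = 15: rhs = 16, matching y values: 4, 15 (2 points).
  x = 16: rhs = 3, matching y values: none (0 points).
  x = 17: rhs = 10, matching y values: none (0 points).
  x = 18: rhs = 5, matching y values: 9, 10 (2 points).
Total affine count: 21.
Full point count |E(F_19)| = 21 + 1 = 22.
Hasse bound: |22 − (19+1)| = |2| = 2 ≤ 2√19 ≈ 8.7178 ✓.


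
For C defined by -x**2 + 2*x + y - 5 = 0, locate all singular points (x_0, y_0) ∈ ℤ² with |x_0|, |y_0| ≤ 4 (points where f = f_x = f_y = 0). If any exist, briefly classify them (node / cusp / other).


No singular points in the scanned grid; C is smooth there.

Compute partial derivatives:
  f_x = 2 - 2*x.
  f_y = 1.
f_y = 1 is a nonzero constant, so f_y never vanishes: no point (x, y) can satisfy f = f_x = f_y = 0. In particular no (x, y) ∈ {−4, ..., 4}² is singular; the curve is smooth.


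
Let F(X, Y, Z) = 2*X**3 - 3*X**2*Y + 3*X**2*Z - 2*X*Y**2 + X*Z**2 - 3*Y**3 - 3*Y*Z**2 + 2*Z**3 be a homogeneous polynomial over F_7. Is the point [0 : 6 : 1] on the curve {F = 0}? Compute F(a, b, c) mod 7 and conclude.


F(0,6,1) ≡ 1 (mod 7); P is NOT on the curve.

Evaluate F(0, 6, 1) term-by-term (mod 7).
  2*X**3 ↦ 2·0·1·1 = 0
  -3*X**2*Y ↦ -3·0·6·1 = 0
  3*X**2*Z ↦ 3·0·1·1 = 0
  -2*X*Y**2 ↦ -2·0·36·1 = 0
  X*Z**2 ↦ 1·0·1·1 = 0
  -3*Y**3 ↦ -3·1·216·1 = -648
  -3*Y*Z**2 ↦ -3·1·6·1 = -18
  2*Z**3 ↦ 2·1·1·1 = 2
Sum: F(0, 6, 1) = (0) + (0) + (0) + (0) + (0) + (-648) + (-18) + (2) = -664.
Reducing mod 7: -664 ≡ 1 (mod 7).
Since F(a, b, c) ≡ 1 ≠ 0 (mod 7), P does NOT lie on the curve.


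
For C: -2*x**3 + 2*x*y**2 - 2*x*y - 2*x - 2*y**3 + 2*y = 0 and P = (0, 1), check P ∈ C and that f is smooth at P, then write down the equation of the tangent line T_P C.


Tangent line at P: -2*x - 4*y + 4 = 0.

Step 1: f(0, 1) = 0, so P lies on C.
Step 2: partial derivatives
  f_x(x, y) = -6*x**2 + 2*y**2 - 2*y - 2, f_y(x, y) = 4*x*y - 2*x - 6*y**2 + 2.
  f_x(P) = -2, f_y(P) = -4 (gradient nonzero, so P is smooth).
Step 3: tangent line at P: -2·(x − 0) + -4·(y − 1) = 0.
Expanding: -2*x - 4*y + 4 = 0.


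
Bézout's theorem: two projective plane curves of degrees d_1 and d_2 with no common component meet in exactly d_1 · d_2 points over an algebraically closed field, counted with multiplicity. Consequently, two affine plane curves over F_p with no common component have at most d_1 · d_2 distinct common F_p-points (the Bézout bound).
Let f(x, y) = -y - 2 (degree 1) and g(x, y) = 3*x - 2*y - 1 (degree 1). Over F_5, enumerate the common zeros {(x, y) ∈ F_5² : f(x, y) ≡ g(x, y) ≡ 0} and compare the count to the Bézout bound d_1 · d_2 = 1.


Common zeros: {(4, 3)}; count = 1; Bézout bound = 1.

deg(f) = 1, deg(g) = 1, so Bézout bound = 1.
Scan x ∈ F_5. For each x, list the y ∈ F_5 with f(x, y) ≡ 0 and those with g(x, y) ≡ 0 (mod 5); the common zeros in that column are the intersection.
  x = 0: f ≡ 0 at y ∈ {3}; g ≡ 0 at y ∈ {2}; common: ∅.
  x = 1: f ≡ 0 at y ∈ {3}; g ≡ 0 at y ∈ {1}; common: ∅.
  x = 2: f ≡ 0 at y ∈ {3}; g ≡ 0 at y ∈ {0}; common: ∅.
  x = 3: f ≡ 0 at y ∈ {3}; g ≡ 0 at y ∈ {4}; common: ∅.
  x = 4: f ≡ 0 at y ∈ {3}; g ≡ 0 at y ∈ {3}; common: {3}.
Collecting: common zeros = {(4, 3)}, so the count is 1.
Comparison with the Bézout bound: 1 ≤ 1 = deg(f)·deg(g), as expected for curves with no common component (the bound is attained).


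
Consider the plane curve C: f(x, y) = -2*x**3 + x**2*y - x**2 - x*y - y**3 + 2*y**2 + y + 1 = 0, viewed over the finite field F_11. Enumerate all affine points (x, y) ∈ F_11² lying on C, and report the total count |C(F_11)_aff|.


Affine F_11-points: {(1, 1), (1, 2), (1, 10), (3, 4), (3, 10), (4, 0), (4, 6), (4, 7), (5, 3), (6, 7), (6, 10), (7, 4), (7, 5), (8, 4)}; count = 14.

For each of the 121 pairs (x, y) ∈ F_11², evaluate f(x, y) mod 11. Record the zeros.
  x = 0: [0↦1, 1↦3, 2↦3, 3↦6, 4↦6, 5↦8, 6↦6, 7↦5, 8↦10, 9↦4, 10↦3]  zeros at y ∈ ∅
  x = 1: [0↦9, 1↦0, 2↦0, 3↦3, 4↦3, 5↦5, 6↦3, 7↦2, 8↦7, 9↦1, 10↦0]  zeros at y ∈ {1, 2, 10}
  x = 2: [0↦3, 1↦7, 2↦9, 3↦3, 4↦5, 5↦9, 6↦9, 7↦10, 8↦6, 9↦2, 10↦3]  zeros at y ∈ ∅
  x = 3: [0↦4, 1↦1, 2↦7, 3↦5, 4↦0, 5↦8, 6↦1, 7↦6, 8↦6, 9↦6, 10↦0]  zeros at y ∈ {4, 10}
  x = 4: [0↦0, 1↦3, 2↦4, 3↦8, 4↦9, 5↦1, 6↦0, 7↦0, 8↦6, 9↦1, 10↦1]  zeros at y ∈ {0, 6, 7}
  x = 5: [0↦1, 1↦1, 2↦10, 3↦0, 4↦9, 5↦9, 6↦5, 7↦2, 8↦5, 9↦8, 10↦5]  zeros at y ∈ {3}
  x = 6: [0↦6, 1↦5, 2↦2, 3↦2, 4↦10, 5↦9, 6↦4, 7↦0, 8↦2, 9↦4, 10↦0]  zeros at y ∈ {7, 10}
  x = 7: [0↦3, 1↦3, 2↦1, 3↦2, 4↦0, 5↦0, 6↦7, 7↦4, 8↦7, 9↦10, 10↦7]  zeros at y ∈ {4, 5}
  x = 8: [0↦2, 1↦5, 2↦6, 3↦10, 4↦0, 5↦3, 6↦2, 7↦2, 8↦8, 9↦3, 10↦3]  zeros at y ∈ {4}
  x = 9: [0↦2, 1↦10, 2↦5, 3↦3, 4↦9, 5↦6, 6↦10, 7↦4, 8↦4, 9↦4, 10↦9]  zeros at y ∈ ∅
  x = 10: [0↦2, 1↦6, 2↦8, 3↦2, 4↦4, 5↦8, 6↦8, 7↦9, 8↦5, 9↦1, 10↦2]  zeros at y ∈ ∅
Collecting zeros: affine points = {(1, 1), (1, 2), (1, 10), (3, 4), (3, 10), (4, 0), (4, 6), (4, 7), (5, 3), (6, 7), (6, 10), (7, 4), (7, 5), (8, 4)}.
Total count |C(F_11)_aff| = 14.


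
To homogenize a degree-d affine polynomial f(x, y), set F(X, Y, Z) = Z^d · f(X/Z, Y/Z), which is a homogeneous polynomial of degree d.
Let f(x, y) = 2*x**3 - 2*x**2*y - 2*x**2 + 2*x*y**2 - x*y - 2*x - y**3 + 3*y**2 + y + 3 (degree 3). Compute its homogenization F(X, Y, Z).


F(X, Y, Z) = 2*X**3 - 2*X**2*Y - 2*X**2*Z + 2*X*Y**2 - X*Y*Z - 2*X*Z**2 - Y**3 + 3*Y**2*Z + Y*Z**2 + 3*Z**3

deg(f) = 3.
Substitute x = X/Z, y = Y/Z into f, then multiply by Z^3.
  monomial 2·x^3·y^0 ↦ 2·X^3·Y^0·Z^0.
  monomial -2·x^2·y^1 ↦ -2·X^2·Y^1·Z^0.
  monomial -2·x^2·y^0 ↦ -2·X^2·Y^0·Z^1.
  monomial 2·x^1·y^2 ↦ 2·X^1·Y^2·Z^0.
  monomial -1·x^1·y^1 ↦ -1·X^1·Y^1·Z^1.
  monomial -2·x^1·y^0 ↦ -2·X^1·Y^0·Z^2.
  monomial -1·x^0·y^3 ↦ -1·X^0·Y^3·Z^0.
  monomial 3·x^0·y^2 ↦ 3·X^0·Y^2·Z^1.
  monomial 1·x^0·y^1 ↦ 1·X^0·Y^1·Z^2.
  monomial 3·x^0·y^0 ↦ 3·X^0·Y^0·Z^3.
Collecting: F(X, Y, Z) = 2*X**3 - 2*X**2*Y - 2*X**2*Z + 2*X*Y**2 - X*Y*Z - 2*X*Z**2 - Y**3 + 3*Y**2*Z + Y*Z**2 + 3*Z**3.


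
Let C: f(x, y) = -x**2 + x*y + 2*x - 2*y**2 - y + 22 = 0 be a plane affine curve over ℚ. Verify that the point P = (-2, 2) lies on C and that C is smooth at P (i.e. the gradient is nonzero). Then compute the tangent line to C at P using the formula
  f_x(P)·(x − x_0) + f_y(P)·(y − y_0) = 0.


Tangent line at P: 8*x - 11*y + 38 = 0.

Step 1: f(-2, 2) = 0, so P lies on C.
Step 2: partial derivatives
  f_x(x, y) = -2*x + y + 2, f_y(x, y) = x - 4*y - 1.
  f_x(P) = 8, f_y(P) = -11 (gradient nonzero, so P is smooth).
Step 3: tangent line at P: 8·(x − -2) + -11·(y − 2) = 0.
Expanding: 8*x - 11*y + 38 = 0.


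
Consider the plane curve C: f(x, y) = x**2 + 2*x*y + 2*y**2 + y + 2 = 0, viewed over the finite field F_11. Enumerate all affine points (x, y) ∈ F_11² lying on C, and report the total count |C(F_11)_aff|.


Affine F_11-points: {(3, 0), (3, 2), (4, 2), (4, 10), (5, 5), (5, 6), (7, 4), (7, 5), (8, 0), (8, 8), (9, 8), (9, 10)}; count = 12.

For each of the 121 pairs (x, y) ∈ F_11², evaluate f(x, y) mod 11. Record the zeros.
  x = 0: [0↦2, 1↦5, 2↦1, 3↦1, 4↦5, 5↦2, 6↦3, 7↦8, 8↦6, 9↦8, 10↦3]  zeros at y ∈ ∅
  x = 1: [0↦3, 1↦8, 2↦6, 3↦8, 4↦3, 5↦2, 6↦5, 7↦1, 8↦1, 9↦5, 10↦2]  zeros at y ∈ ∅
  x = 2: [0↦6, 1↦2, 2↦2, 3↦6, 4↦3, 5↦4, 6↦9, 7↦7, 8↦9, 9↦4, 10↦3]  zeros at y ∈ ∅
  x = 3: [0↦0, 1↦9, 2↦0, 3↦6, 4↦5, 5↦8, 6↦4, 7↦4, 8↦8, 9↦5, 10↦6]  zeros at y ∈ {0, 2}
  x = 4: [0↦7, 1↦7, 2↦0, 3↦8, 4↦9, 5↦3, 6↦1, 7↦3, 8↦9, 9↦8, 10↦0]  zeros at y ∈ {2, 10}
  x = 5: [0↦5, 1↦7, 2↦2, 3↦1, 4↦4, 5↦0, 6↦0, 7↦4, 8↦1, 9↦2, 10↦7]  zeros at y ∈ {5, 6}
  x = 6: [0↦5, 1↦9, 2↦6, 3↦7, 4↦1, 5↦10, 6↦1, 7↦7, 8↦6, 9↦9, 10↦5]  zeros at y ∈ ∅
  x = 7: [0↦7, 1↦2, 2↦1, 3↦4, 4↦0, 5↦0, 6↦4, 7↦1, 8↦2, 9↦7, 10↦5]  zeros at y ∈ {4, 5}
  x = 8: [0↦0, 1↦8, 2↦9, 3↦3, 4↦1, 5↦3, 6↦9, 7↦8, 8↦0, 9↦7, 10↦7]  zeros at y ∈ {0, 8}
  x = 9: [0↦6, 1↦5, 2↦8, 3↦4, 4↦4, 5↦8, 6↦5, 7↦6, 8↦0, 9↦9, 10↦0]  zeros at y ∈ {8, 10}
  x = 10: [0↦3, 1↦4, 2↦9, 3↦7, 4↦9, 5↦4, 6↦3, 7↦6, 8↦2, 9↦2, 10↦6]  zeros at y ∈ ∅
Collecting zeros: affine points = {(3, 0), (3, 2), (4, 2), (4, 10), (5, 5), (5, 6), (7, 4), (7, 5), (8, 0), (8, 8), (9, 8), (9, 10)}.
Total count |C(F_11)_aff| = 12.


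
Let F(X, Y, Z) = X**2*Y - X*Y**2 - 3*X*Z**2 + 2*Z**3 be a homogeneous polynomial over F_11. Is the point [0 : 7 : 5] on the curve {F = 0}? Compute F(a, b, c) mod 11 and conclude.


F(0,7,5) ≡ 8 (mod 11); P is NOT on the curve.

Evaluate F(0, 7, 5) term-by-term (mod 11).
  X**2*Y ↦ 1·0·7·1 = 0
  -X*Y**2 ↦ -1·0·49·1 = 0
  -3*X*Z**2 ↦ -3·0·1·25 = 0
  2*Z**3 ↦ 2·1·1·125 = 250
Sum: F(0, 7, 5) = (0) + (0) + (0) + (250) = 250.
Reducing mod 11: 250 ≡ 8 (mod 11).
Since F(a, b, c) ≡ 8 ≠ 0 (mod 11), P does NOT lie on the curve.


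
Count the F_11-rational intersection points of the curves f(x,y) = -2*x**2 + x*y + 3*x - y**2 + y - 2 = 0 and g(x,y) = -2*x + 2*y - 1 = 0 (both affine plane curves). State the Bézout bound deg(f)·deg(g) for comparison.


Common zeros: {(2, 8), (8, 3)}; count = 2; Bézout bound = 2.

deg(f) = 2, deg(g) = 1, so Bézout bound = 2.
Scan x ∈ F_11. For each x, list the y ∈ F_11 with f(x, y) ≡ 0 and those with g(x, y) ≡ 0 (mod 11); the common zeros in that column are the intersection.
  x = 0: f ≡ 0 at y ∈ {5, 7}; g ≡ 0 at y ∈ {6}; common: ∅.
  x = 1: f ≡ 0 at y ∈ {1}; g ≡ 0 at y ∈ {7}; common: ∅.
  x = 2: f ≡ 0 at y ∈ {6, 8}; g ≡ 0 at y ∈ {8}; common: {8}.
  x = 3: f ≡ 0 at y ∈ {0, 4}; g ≡ 0 at y ∈ {9}; common: ∅.
  x = 4: f ≡ 0 at y ∈ {0, 5}; g ≡ 0 at y ∈ {10}; common: ∅.
  x = 5: f ≡ 0 at y ∈ {7, 10}; g ≡ 0 at y ∈ {0}; common: ∅.
  x = 6: f ≡ 0 at y ∈ {3, 4}; g ≡ 0 at y ∈ {1}; common: ∅.
  x = 7: f ≡ 0 at y ∈ {9, 10}; g ≡ 0 at y ∈ {2}; common: ∅.
  x = 8: f ≡ 0 at y ∈ {3, 6}; g ≡ 0 at y ∈ {3}; common: {3}.
  x = 9: f ≡ 0 at y ∈ {2, 8}; g ≡ 0 at y ∈ {4}; common: ∅.
  x = 10: f ≡ 0 at y ∈ {2, 9}; g ≡ 0 at y ∈ {5}; common: ∅.
Collecting: common zeros = {(2, 8), (8, 3)}, so the count is 2.
Comparison with the Bézout bound: 2 ≤ 2 = deg(f)·deg(g), as expected for curves with no common component (the bound is attained).


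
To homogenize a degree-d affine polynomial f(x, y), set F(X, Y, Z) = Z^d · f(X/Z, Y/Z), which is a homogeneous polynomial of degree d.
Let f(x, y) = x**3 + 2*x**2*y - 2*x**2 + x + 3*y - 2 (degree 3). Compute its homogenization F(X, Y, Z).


F(X, Y, Z) = X**3 + 2*X**2*Y - 2*X**2*Z + X*Z**2 + 3*Y*Z**2 - 2*Z**3

deg(f) = 3.
Substitute x = X/Z, y = Y/Z into f, then multiply by Z^3.
  monomial 1·x^3·y^0 ↦ 1·X^3·Y^0·Z^0.
  monomial 2·x^2·y^1 ↦ 2·X^2·Y^1·Z^0.
  monomial -2·x^2·y^0 ↦ -2·X^2·Y^0·Z^1.
  monomial 1·x^1·y^0 ↦ 1·X^1·Y^0·Z^2.
  monomial 3·x^0·y^1 ↦ 3·X^0·Y^1·Z^2.
  monomial -2·x^0·y^0 ↦ -2·X^0·Y^0·Z^3.
Collecting: F(X, Y, Z) = X**3 + 2*X**2*Y - 2*X**2*Z + X*Z**2 + 3*Y*Z**2 - 2*Z**3.


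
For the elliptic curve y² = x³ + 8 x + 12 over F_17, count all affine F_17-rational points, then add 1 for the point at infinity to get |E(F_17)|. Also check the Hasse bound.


Affine points = {(1, 2), (1, 15), (2, 6), (2, 11), (6, 2), (6, 15), (10, 2), (10, 15), (12, 0), (13, 1), (13, 16)}; affine count = 11; |E(F_17)| = 12.

Discriminant check: Δ ∝ 4a³ + 27b² = 4·8³ + 27·12² = 4·512 + 27·144 ≡ 3 (mod 17). Nonzero ⇒ E is nonsingular.
For each x ∈ F_17, compute rhs = x³ + 8·x + 12 mod 17, then count y ∈ F_17 with y² ≡ rhs.
  x = 0: rhs = 12, matching y values: none (0 points).
  x = 1: rhs = 4, matching y values: 2, 15 (2 points).
  x = 2: rhs = 2, matching y values: 6, 11 (2 points).
  x = 3: rhs = 12, matching y values: none (0 points).
  x = 4: rhs = 6, matching y values: none (0 points).
  x = 5: rhs = 7, matching y values: none (0 points).
  x = 6: rhs = 4, matching y values: 2, 15 (2 points).
  x = 7: rhs = 3, matching y values: none (0 points).
  x = 8: rhs = 10, matching y values: none (0 points).
  x = 9: rhs = 14, matching y values: none (0 points).
  x = 10: rhs = 4, matching y values: 2, 15 (2 points).
  x = 11: rhs = 3, matching y values: none (0 points).
  x = 12: rhs = 0, matching y values: 0 (1 points).
  x = 13: rhs = 1, matching y values: 1, 16 (2 points).
  x = 14: rhs = 12, matching y values: none (0 points).
  x = 15: rhs = 5, matching y values: none (0 points).
  x = 16: rhs = 3, matching y values: none (0 points).
Total affine count: 11.
Full point count |E(F_17)| = 11 + 1 = 12.
Hasse bound: |12 − (17+1)| = |-6| = 6 ≤ 2√17 ≈ 8.2462 ✓.


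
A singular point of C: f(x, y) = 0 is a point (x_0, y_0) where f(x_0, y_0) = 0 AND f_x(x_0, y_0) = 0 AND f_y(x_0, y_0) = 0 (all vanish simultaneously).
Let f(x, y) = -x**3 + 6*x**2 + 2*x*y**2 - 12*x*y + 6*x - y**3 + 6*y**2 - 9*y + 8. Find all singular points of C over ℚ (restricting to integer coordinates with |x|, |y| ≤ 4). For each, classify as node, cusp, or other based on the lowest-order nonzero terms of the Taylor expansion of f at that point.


Singular points: {(2, 3)}; classification: cusp.

Compute partial derivatives:
  f_x = -3*x**2 + 12*x + 2*y**2 - 12*y + 6.
  f_y = 4*x*y - 12*x - 3*y**2 + 12*y - 9.
Scan x_0 ∈ {−4, ..., 4}. For each x_0, f_y(x_0, y) is a polynomial in y; find its integer roots y ∈ {−4, ..., 4}, then test f_x and f at those candidates.
  x = -4: f_y(-4, y) = -3*y**2 - 4*y + 39; vanishes at y ∈ {3}. (-4, 3): f_x = -108 ≠ 0.
  x = -3: f_y(-3, y) = 27 - 3*y**2; vanishes at y ∈ {-3, 3}. (-3, -3): f_x = -3 ≠ 0; (-3, 3): f_x = -75 ≠ 0.
  x = -2: f_y(-2, y) = -3*y**2 + 4*y + 15; vanishes at y ∈ {3}. (-2, 3): f_x = -48 ≠ 0.
  x = -1: f_y(-1, y) = -3*y**2 + 8*y + 3; vanishes at y ∈ {3}. (-1, 3): f_x = -27 ≠ 0.
  x = 0: f_y(0, y) = -3*y**2 + 12*y - 9; vanishes at y ∈ {1, 3}. (0, 1): f_x = -4 ≠ 0; (0, 3): f_x = -12 ≠ 0.
  x = 1: f_y(1, y) = -3*y**2 + 16*y - 21; vanishes at y ∈ {3}. (1, 3): f_x = -3 ≠ 0.
  x = 2: f_y(2, y) = -3*y**2 + 20*y - 33; vanishes at y ∈ {3}. (2, 3): f_x = 0, f = 0 — SINGULAR.
  x = 3: f_y(3, y) = -3*y**2 + 24*y - 45; vanishes at y ∈ {3}. (3, 3): f_x = -3 ≠ 0.
  x = 4: f_y(4, y) = -3*y**2 + 28*y - 57; vanishes at y ∈ {3}. (4, 3): f_x = -12 ≠ 0.
Only singular point on the grid: (2, 3).
Classify: substitute x = 2 + u, y = 3 + v and expand: f = -u**3 + 2*u*v**2 - v**3 + v**2.
No constant or linear terms (consistent with a singular point). Quadratic part: v**2. Cubic part: -u**3 + 2*u*v**2 - v**3.
The quadratic part v**2 is a perfect square, so there is a single (double) tangent line v = 0, i.e. y = 3. Restricting the cubic part to that line (v = 0) leaves -u**3 ≠ 0, so f is not divisible by v and the branch is v² ≈ u**3 to lowest order — this is a cusp.
Classification: cusp.


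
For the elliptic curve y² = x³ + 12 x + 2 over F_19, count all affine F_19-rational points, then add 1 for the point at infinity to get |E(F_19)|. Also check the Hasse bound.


Affine points = {(4, 0), (5, 4), (5, 15), (6, 9), (6, 10), (7, 7), (7, 12), (10, 1), (10, 18), (14, 8), (14, 11), (15, 2), (15, 17)}; affine count = 13; |E(F_19)| = 14.

Discriminant check: Δ ∝ 4a³ + 27b² = 4·12³ + 27·2² = 4·1728 + 27·4 ≡ 9 (mod 19). Nonzero ⇒ E is nonsingular.
For each x ∈ F_19, compute rhs = x³ + 12·x + 2 mod 19, then count y ∈ F_19 with y² ≡ rhs.
  x = 0: rhs = 2, matching y values: none (0 points).
  x = 1: rhs = 15, matching y values: none (0 points).
  x = 2: rhs = 15, matching y values: none (0 points).
  x = 3: rhs = 8, matching y values: none (0 points).
  x = 4: rhs = 0, matching y values: 0 (1 points).
  x = 5: rhs = 16, matching y values: 4, 15 (2 points).
  x = 6: rhs = 5, matching y values: 9, 10 (2 points).
  x = 7: rhs = 11, matching y values: 7, 12 (2 points).
  x = 8: rhs = 2, matching y values: none (0 points).
  x = 9: rhs = 3, matching y values: none (0 points).
  x = 10: rhs = 1, matching y values: 1, 18 (2 points).
  x = 11: rhs = 2, matching y values: none (0 points).
  x = 12: rhs = 12, matching y values: none (0 points).
  x = 13: rhs = 18, matching y values: none (0 points).
  x = 14: rhs = 7, matching y values: 8, 11 (2 points).
  x = 15: rhs = 4, matching y values: 2, 17 (2 points).
  x = 16: rhs = 15, matching y values: none (0 points).
  x = 17: rhs = 8, matching y values: none (0 points).
  x = 18: rhs = 8, matching y values: none (0 points).
Total affine count: 13.
Full point count |E(F_19)| = 13 + 1 = 14.
Hasse bound: |14 − (19+1)| = |-6| = 6 ≤ 2√19 ≈ 8.7178 ✓.


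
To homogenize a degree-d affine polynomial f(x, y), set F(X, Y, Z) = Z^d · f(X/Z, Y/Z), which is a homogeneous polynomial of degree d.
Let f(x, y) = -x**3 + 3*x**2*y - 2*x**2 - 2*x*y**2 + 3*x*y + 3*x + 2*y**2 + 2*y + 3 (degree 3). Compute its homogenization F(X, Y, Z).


F(X, Y, Z) = -X**3 + 3*X**2*Y - 2*X**2*Z - 2*X*Y**2 + 3*X*Y*Z + 3*X*Z**2 + 2*Y**2*Z + 2*Y*Z**2 + 3*Z**3

deg(f) = 3.
Substitute x = X/Z, y = Y/Z into f, then multiply by Z^3.
  monomial -1·x^3·y^0 ↦ -1·X^3·Y^0·Z^0.
  monomial 3·x^2·y^1 ↦ 3·X^2·Y^1·Z^0.
  monomial -2·x^2·y^0 ↦ -2·X^2·Y^0·Z^1.
  monomial -2·x^1·y^2 ↦ -2·X^1·Y^2·Z^0.
  monomial 3·x^1·y^1 ↦ 3·X^1·Y^1·Z^1.
  monomial 3·x^1·y^0 ↦ 3·X^1·Y^0·Z^2.
  monomial 2·x^0·y^2 ↦ 2·X^0·Y^2·Z^1.
  monomial 2·x^0·y^1 ↦ 2·X^0·Y^1·Z^2.
  monomial 3·x^0·y^0 ↦ 3·X^0·Y^0·Z^3.
Collecting: F(X, Y, Z) = -X**3 + 3*X**2*Y - 2*X**2*Z - 2*X*Y**2 + 3*X*Y*Z + 3*X*Z**2 + 2*Y**2*Z + 2*Y*Z**2 + 3*Z**3.


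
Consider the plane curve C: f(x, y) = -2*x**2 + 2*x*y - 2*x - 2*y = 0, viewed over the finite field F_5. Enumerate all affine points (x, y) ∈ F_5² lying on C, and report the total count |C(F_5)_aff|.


Affine F_5-points: {(0, 0), (2, 1), (3, 1), (4, 0)}; count = 4.

For each of the 25 pairs (x, y) ∈ F_5², evaluate f(x, y) mod 5. Record the zeros.
  x = 0: [0↦0, 1↦3, 2↦1, 3↦4, 4↦2]  zeros at y ∈ {0}
  x = 1: [0↦1, 1↦1, 2↦1, 3↦1, 4↦1]  zeros at y ∈ ∅
  x = 2: [0↦3, 1↦0, 2↦2, 3↦4, 4↦1]  zeros at y ∈ {1}
  x = 3: [0↦1, 1↦0, 2↦4, 3↦3, 4↦2]  zeros at y ∈ {1}
  x = 4: [0↦0, 1↦1, 2↦2, 3↦3, 4↦4]  zeros at y ∈ {0}
Collecting zeros: affine points = {(0, 0), (2, 1), (3, 1), (4, 0)}.
Total count |C(F_5)_aff| = 4.


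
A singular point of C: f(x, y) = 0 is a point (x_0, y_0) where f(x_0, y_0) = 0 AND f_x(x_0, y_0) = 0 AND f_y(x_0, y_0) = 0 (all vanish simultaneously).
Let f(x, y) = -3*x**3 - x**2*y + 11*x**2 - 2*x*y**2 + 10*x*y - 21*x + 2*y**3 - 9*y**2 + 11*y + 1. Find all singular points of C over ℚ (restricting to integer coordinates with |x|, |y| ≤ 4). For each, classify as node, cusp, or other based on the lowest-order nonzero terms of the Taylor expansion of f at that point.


Singular points: {(1, 2)}; classification: cusp.

Compute partial derivatives:
  f_x = -9*x**2 - 2*x*y + 22*x - 2*y**2 + 10*y - 21.
  f_y = -x**2 - 4*x*y + 10*x + 6*y**2 - 18*y + 11.
Scan x_0 ∈ {−4, ..., 4}. For each x_0, f_y(x_0, y) is a polynomial in y; find its integer roots y ∈ {−4, ..., 4}, then test f_x and f at those candidates.
  x = -4: f_y(-4, y) = 6*y**2 - 2*y - 45; no integer root y with |y| ≤ 4.
  x = -3: f_y(-3, y) = 6*y**2 - 6*y - 28; no integer root y with |y| ≤ 4.
  x = -2: f_y(-2, y) = 6*y**2 - 10*y - 13; no integer root y with |y| ≤ 4.
  x = -1: f_y(-1, y) = 6*y**2 - 14*y; vanishes at y ∈ {0}. (-1, 0): f_x = -52 ≠ 0.
  x = 0: f_y(0, y) = 6*y**2 - 18*y + 11; no integer root y with |y| ≤ 4.
  x = 1: f_y(1, y) = 6*y**2 - 22*y + 20; vanishes at y ∈ {2}. (1, 2): f_x = 0, f = 0 — SINGULAR.
  x = 2: f_y(2, y) = 6*y**2 - 26*y + 27; no integer root y with |y| ≤ 4.
  x = 3: f_y(3, y) = 6*y**2 - 30*y + 32; no integer root y with |y| ≤ 4.
  x = 4: f_y(4, y) = 6*y**2 - 34*y + 35; no integer root y with |y| ≤ 4.
Only singular point on the grid: (1, 2).
Classify: substitute x = 1 + u, y = 2 + v and expand: f = -3*u**3 - u**2*v - 2*u*v**2 + 2*v**3 + v**2.
No constant or linear terms (consistent with a singular point). Quadratic part: v**2. Cubic part: -3*u**3 - u**2*v - 2*u*v**2 + 2*v**3.
The quadratic part v**2 is a perfect square, so there is a single (double) tangent line v = 0, i.e. y = 2. Restricting the cubic part to that line (v = 0) leaves -3*u**3 ≠ 0, so f is not divisible by v and the branch is v² ≈ 3*u**3 to lowest order — this is a cusp.
Classification: cusp.


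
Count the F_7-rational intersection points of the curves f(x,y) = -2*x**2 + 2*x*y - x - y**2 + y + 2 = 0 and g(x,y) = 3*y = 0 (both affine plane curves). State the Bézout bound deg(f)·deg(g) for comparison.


Common zeros: ∅; count = 0; Bézout bound = 2.

deg(f) = 2, deg(g) = 1, so Bézout bound = 2.
Scan x ∈ F_7. For each x, list the y ∈ F_7 with f(x, y) ≡ 0 and those with g(x, y) ≡ 0 (mod 7); the common zeros in that column are the intersection.
  x = 0: f ≡ 0 at y ∈ {2, 6}; g ≡ 0 at y ∈ {0}; common: ∅.
  x = 1: f ≡ 0 at y ∈ ∅; g ≡ 0 at y ∈ {0}; common: ∅.
  x = 2: f ≡ 0 at y ∈ {6}; g ≡ 0 at y ∈ {0}; common: ∅.
  x = 3: f ≡ 0 at y ∈ {3, 4}; g ≡ 0 at y ∈ {0}; common: ∅.
  x = 4: f ≡ 0 at y ∈ {4, 5}; g ≡ 0 at y ∈ {0}; common: ∅.
  x = 5: f ≡ 0 at y ∈ {2}; g ≡ 0 at y ∈ {0}; common: ∅.
  x = 6: f ≡ 0 at y ∈ ∅; g ≡ 0 at y ∈ {0}; common: ∅.
Collecting: common zeros = ∅, so the count is 0.
Comparison with the Bézout bound: 0 ≤ 2 = deg(f)·deg(g), as expected for curves with no common component (the affine F_7-count falls short of the bound because intersections may lie at infinity, over extension fields, or carry multiplicity).


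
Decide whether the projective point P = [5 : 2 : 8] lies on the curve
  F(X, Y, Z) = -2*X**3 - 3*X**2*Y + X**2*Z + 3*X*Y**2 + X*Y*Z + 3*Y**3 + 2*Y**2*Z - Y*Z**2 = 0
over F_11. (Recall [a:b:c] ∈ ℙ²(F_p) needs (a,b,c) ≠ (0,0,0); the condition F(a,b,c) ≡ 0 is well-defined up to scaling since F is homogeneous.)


F(5,2,8) ≡ 10 (mod 11); P is NOT on the curve.

Evaluate F(5, 2, 8) term-by-term (mod 11).
  -2*X**3 ↦ -2·125·1·1 = -250
  -3*X**2*Y ↦ -3·25·2·1 = -150
  X**2*Z ↦ 1·25·1·8 = 200
  3*X*Y**2 ↦ 3·5·4·1 = 60
  X*Y*Z ↦ 1·5·2·8 = 80
  3*Y**3 ↦ 3·1·8·1 = 24
  2*Y**2*Z ↦ 2·1·4·8 = 64
  -Y*Z**2 ↦ -1·1·2·64 = -128
Sum: F(5, 2, 8) = (-250) + (-150) + (200) + (60) + (80) + (24) + (64) + (-128) = -100.
Reducing mod 11: -100 ≡ 10 (mod 11).
Since F(a, b, c) ≡ 10 ≠ 0 (mod 11), P does NOT lie on the curve.


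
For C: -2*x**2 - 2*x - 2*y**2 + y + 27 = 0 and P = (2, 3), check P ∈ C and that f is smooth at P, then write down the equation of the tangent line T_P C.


Tangent line at P: -10*x - 11*y + 53 = 0.

Step 1: f(2, 3) = 0, so P lies on C.
Step 2: partial derivatives
  f_x(x, y) = -4*x - 2, f_y(x, y) = 1 - 4*y.
  f_x(P) = -10, f_y(P) = -11 (gradient nonzero, so P is smooth).
Step 3: tangent line at P: -10·(x − 2) + -11·(y − 3) = 0.
Expanding: -10*x - 11*y + 53 = 0.


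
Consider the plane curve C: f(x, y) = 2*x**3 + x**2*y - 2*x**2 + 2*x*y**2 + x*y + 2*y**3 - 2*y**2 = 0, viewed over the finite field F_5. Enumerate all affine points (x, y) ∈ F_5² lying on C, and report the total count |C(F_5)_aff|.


Affine F_5-points: {(0, 0), (0, 1), (1, 0), (1, 2), (1, 3), (4, 4)}; count = 6.

For each of the 25 pairs (x, y) ∈ F_5², evaluate f(x, y) mod 5. Record the zeros.
  x = 0: [0↦0, 1↦0, 2↦3, 3↦1, 4↦1]  zeros at y ∈ {0, 1}
  x = 1: [0↦0, 1↦4, 2↦0, 3↦0, 4↦1]  zeros at y ∈ {0, 2, 3}
  x = 2: [0↦3, 1↦3, 2↦4, 3↦3, 4↦2]  zeros at y ∈ ∅
  x = 3: [0↦1, 1↦4, 2↦2, 3↦2, 4↦1]  zeros at y ∈ ∅
  x = 4: [0↦1, 1↦4, 2↦1, 3↦4, 4↦0]  zeros at y ∈ {4}
Collecting zeros: affine points = {(0, 0), (0, 1), (1, 0), (1, 2), (1, 3), (4, 4)}.
Total count |C(F_5)_aff| = 6.


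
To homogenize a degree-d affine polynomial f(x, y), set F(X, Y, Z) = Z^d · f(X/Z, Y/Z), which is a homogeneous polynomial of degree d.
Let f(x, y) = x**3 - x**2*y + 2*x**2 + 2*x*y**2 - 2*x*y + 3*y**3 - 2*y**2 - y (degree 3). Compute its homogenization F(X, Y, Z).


F(X, Y, Z) = X**3 - X**2*Y + 2*X**2*Z + 2*X*Y**2 - 2*X*Y*Z + 3*Y**3 - 2*Y**2*Z - Y*Z**2

deg(f) = 3.
Substitute x = X/Z, y = Y/Z into f, then multiply by Z^3.
  monomial 1·x^3·y^0 ↦ 1·X^3·Y^0·Z^0.
  monomial -1·x^2·y^1 ↦ -1·X^2·Y^1·Z^0.
  monomial 2·x^2·y^0 ↦ 2·X^2·Y^0·Z^1.
  monomial 2·x^1·y^2 ↦ 2·X^1·Y^2·Z^0.
  monomial -2·x^1·y^1 ↦ -2·X^1·Y^1·Z^1.
  monomial 3·x^0·y^3 ↦ 3·X^0·Y^3·Z^0.
  monomial -2·x^0·y^2 ↦ -2·X^0·Y^2·Z^1.
  monomial -1·x^0·y^1 ↦ -1·X^0·Y^1·Z^2.
Collecting: F(X, Y, Z) = X**3 - X**2*Y + 2*X**2*Z + 2*X*Y**2 - 2*X*Y*Z + 3*Y**3 - 2*Y**2*Z - Y*Z**2.


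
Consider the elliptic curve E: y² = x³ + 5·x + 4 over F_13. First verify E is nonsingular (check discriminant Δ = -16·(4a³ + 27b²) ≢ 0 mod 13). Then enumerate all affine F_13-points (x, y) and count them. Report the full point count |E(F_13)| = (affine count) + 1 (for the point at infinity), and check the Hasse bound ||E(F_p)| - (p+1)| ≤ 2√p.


Affine points = {(0, 2), (0, 11), (1, 6), (1, 7), (2, 3), (2, 10), (4, 6), (4, 7), (6, 4), (6, 9), (8, 6), (8, 7), (10, 1), (10, 12), (11, 5), (11, 8)}; affine count = 16; |E(F_13)| = 17.

Discriminant check: Δ ∝ 4a³ + 27b² = 4·5³ + 27·4² = 4·125 + 27·16 ≡ 9 (mod 13). Nonzero ⇒ E is nonsingular.
For each x ∈ F_13, compute rhs = x³ + 5·x + 4 mod 13, then count y ∈ F_13 with y² ≡ rhs.
  x = 0: rhs = 4, matching y values: 2, 11 (2 points).
  x = 1: rhs = 10, matching y values: 6, 7 (2 points).
  x = 2: rhs = 9, matching y values: 3, 10 (2 points).
  x = 3: rhs = 7, matching y values: none (0 points).
  x = 4: rhs = 10, matching y values: 6, 7 (2 points).
  x = 5: rhs = 11, matching y values: none (0 points).
  x = 6: rhs = 3, matching y values: 4, 9 (2 points).
  x = 7: rhs = 5, matching y values: none (0 points).
  x = 8: rhs = 10, matching y values: 6, 7 (2 points).
  x = 9: rhs = 11, matching y values: none (0 points).
  x = 10: rhs = 1, matching y values: 1, 12 (2 points).
  x = 11: rhs = 12, matching y values: 5, 8 (2 points).
  x = 12: rhs = 11, matching y values: none (0 points).
Total affine count: 16.
Full point count |E(F_13)| = 16 + 1 = 17.
Hasse bound: |17 − (13+1)| = |3| = 3 ≤ 2√13 ≈ 7.2111 ✓.
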